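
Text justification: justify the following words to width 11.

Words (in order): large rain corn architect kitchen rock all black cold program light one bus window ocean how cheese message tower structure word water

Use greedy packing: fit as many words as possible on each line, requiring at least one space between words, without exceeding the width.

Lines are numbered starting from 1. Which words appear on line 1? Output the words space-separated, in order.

Answer: large rain

Derivation:
Line 1: ['large', 'rain'] (min_width=10, slack=1)
Line 2: ['corn'] (min_width=4, slack=7)
Line 3: ['architect'] (min_width=9, slack=2)
Line 4: ['kitchen'] (min_width=7, slack=4)
Line 5: ['rock', 'all'] (min_width=8, slack=3)
Line 6: ['black', 'cold'] (min_width=10, slack=1)
Line 7: ['program'] (min_width=7, slack=4)
Line 8: ['light', 'one'] (min_width=9, slack=2)
Line 9: ['bus', 'window'] (min_width=10, slack=1)
Line 10: ['ocean', 'how'] (min_width=9, slack=2)
Line 11: ['cheese'] (min_width=6, slack=5)
Line 12: ['message'] (min_width=7, slack=4)
Line 13: ['tower'] (min_width=5, slack=6)
Line 14: ['structure'] (min_width=9, slack=2)
Line 15: ['word', 'water'] (min_width=10, slack=1)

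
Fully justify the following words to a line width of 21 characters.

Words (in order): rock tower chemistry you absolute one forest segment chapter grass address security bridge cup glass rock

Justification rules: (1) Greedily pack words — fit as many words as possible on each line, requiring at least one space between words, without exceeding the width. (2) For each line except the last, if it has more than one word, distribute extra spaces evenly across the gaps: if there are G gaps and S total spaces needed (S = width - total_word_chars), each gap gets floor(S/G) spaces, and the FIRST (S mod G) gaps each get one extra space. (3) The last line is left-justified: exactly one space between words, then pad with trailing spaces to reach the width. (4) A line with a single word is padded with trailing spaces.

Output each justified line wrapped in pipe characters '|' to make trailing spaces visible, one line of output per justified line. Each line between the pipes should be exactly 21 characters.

Answer: |rock  tower chemistry|
|you    absolute   one|
|forest        segment|
|chapter grass address|
|security  bridge  cup|
|glass rock           |

Derivation:
Line 1: ['rock', 'tower', 'chemistry'] (min_width=20, slack=1)
Line 2: ['you', 'absolute', 'one'] (min_width=16, slack=5)
Line 3: ['forest', 'segment'] (min_width=14, slack=7)
Line 4: ['chapter', 'grass', 'address'] (min_width=21, slack=0)
Line 5: ['security', 'bridge', 'cup'] (min_width=19, slack=2)
Line 6: ['glass', 'rock'] (min_width=10, slack=11)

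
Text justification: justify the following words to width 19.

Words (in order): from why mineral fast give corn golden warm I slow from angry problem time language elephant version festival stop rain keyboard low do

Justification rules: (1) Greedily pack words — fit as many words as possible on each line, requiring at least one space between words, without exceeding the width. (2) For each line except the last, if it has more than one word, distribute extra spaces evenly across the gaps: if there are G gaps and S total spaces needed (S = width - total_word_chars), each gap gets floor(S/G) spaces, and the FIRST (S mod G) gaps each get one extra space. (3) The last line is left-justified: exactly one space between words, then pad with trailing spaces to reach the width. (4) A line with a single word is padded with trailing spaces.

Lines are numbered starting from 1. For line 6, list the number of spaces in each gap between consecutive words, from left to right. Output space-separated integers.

Line 1: ['from', 'why', 'mineral'] (min_width=16, slack=3)
Line 2: ['fast', 'give', 'corn'] (min_width=14, slack=5)
Line 3: ['golden', 'warm', 'I', 'slow'] (min_width=18, slack=1)
Line 4: ['from', 'angry', 'problem'] (min_width=18, slack=1)
Line 5: ['time', 'language'] (min_width=13, slack=6)
Line 6: ['elephant', 'version'] (min_width=16, slack=3)
Line 7: ['festival', 'stop', 'rain'] (min_width=18, slack=1)
Line 8: ['keyboard', 'low', 'do'] (min_width=15, slack=4)

Answer: 4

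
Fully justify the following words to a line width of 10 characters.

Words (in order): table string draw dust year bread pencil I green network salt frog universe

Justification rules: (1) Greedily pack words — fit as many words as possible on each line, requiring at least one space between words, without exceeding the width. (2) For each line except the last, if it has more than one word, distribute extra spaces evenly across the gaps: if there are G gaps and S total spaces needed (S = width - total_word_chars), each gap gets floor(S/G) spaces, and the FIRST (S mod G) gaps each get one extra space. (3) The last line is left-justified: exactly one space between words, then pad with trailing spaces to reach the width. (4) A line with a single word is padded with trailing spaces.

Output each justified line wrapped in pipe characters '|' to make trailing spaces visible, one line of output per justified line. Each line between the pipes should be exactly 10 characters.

Line 1: ['table'] (min_width=5, slack=5)
Line 2: ['string'] (min_width=6, slack=4)
Line 3: ['draw', 'dust'] (min_width=9, slack=1)
Line 4: ['year', 'bread'] (min_width=10, slack=0)
Line 5: ['pencil', 'I'] (min_width=8, slack=2)
Line 6: ['green'] (min_width=5, slack=5)
Line 7: ['network'] (min_width=7, slack=3)
Line 8: ['salt', 'frog'] (min_width=9, slack=1)
Line 9: ['universe'] (min_width=8, slack=2)

Answer: |table     |
|string    |
|draw  dust|
|year bread|
|pencil   I|
|green     |
|network   |
|salt  frog|
|universe  |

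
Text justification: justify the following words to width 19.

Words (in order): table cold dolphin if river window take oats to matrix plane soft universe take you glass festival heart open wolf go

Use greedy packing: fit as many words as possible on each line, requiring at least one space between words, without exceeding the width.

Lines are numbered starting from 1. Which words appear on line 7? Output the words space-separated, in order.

Line 1: ['table', 'cold', 'dolphin'] (min_width=18, slack=1)
Line 2: ['if', 'river', 'window'] (min_width=15, slack=4)
Line 3: ['take', 'oats', 'to', 'matrix'] (min_width=19, slack=0)
Line 4: ['plane', 'soft', 'universe'] (min_width=19, slack=0)
Line 5: ['take', 'you', 'glass'] (min_width=14, slack=5)
Line 6: ['festival', 'heart', 'open'] (min_width=19, slack=0)
Line 7: ['wolf', 'go'] (min_width=7, slack=12)

Answer: wolf go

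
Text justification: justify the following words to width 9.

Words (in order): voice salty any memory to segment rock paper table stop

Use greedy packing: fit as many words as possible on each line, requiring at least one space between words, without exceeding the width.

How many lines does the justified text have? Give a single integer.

Answer: 8

Derivation:
Line 1: ['voice'] (min_width=5, slack=4)
Line 2: ['salty', 'any'] (min_width=9, slack=0)
Line 3: ['memory', 'to'] (min_width=9, slack=0)
Line 4: ['segment'] (min_width=7, slack=2)
Line 5: ['rock'] (min_width=4, slack=5)
Line 6: ['paper'] (min_width=5, slack=4)
Line 7: ['table'] (min_width=5, slack=4)
Line 8: ['stop'] (min_width=4, slack=5)
Total lines: 8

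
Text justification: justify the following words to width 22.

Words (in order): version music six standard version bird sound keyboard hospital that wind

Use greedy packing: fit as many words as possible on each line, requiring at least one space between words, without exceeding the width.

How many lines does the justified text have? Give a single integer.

Answer: 4

Derivation:
Line 1: ['version', 'music', 'six'] (min_width=17, slack=5)
Line 2: ['standard', 'version', 'bird'] (min_width=21, slack=1)
Line 3: ['sound', 'keyboard'] (min_width=14, slack=8)
Line 4: ['hospital', 'that', 'wind'] (min_width=18, slack=4)
Total lines: 4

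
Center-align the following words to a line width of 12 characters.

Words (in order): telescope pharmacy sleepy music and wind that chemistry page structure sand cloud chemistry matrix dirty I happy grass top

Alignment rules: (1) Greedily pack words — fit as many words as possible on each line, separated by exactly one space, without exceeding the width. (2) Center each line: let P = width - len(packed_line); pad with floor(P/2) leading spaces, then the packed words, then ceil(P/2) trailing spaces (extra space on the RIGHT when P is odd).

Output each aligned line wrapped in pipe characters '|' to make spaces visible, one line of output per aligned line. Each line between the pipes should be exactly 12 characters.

Line 1: ['telescope'] (min_width=9, slack=3)
Line 2: ['pharmacy'] (min_width=8, slack=4)
Line 3: ['sleepy', 'music'] (min_width=12, slack=0)
Line 4: ['and', 'wind'] (min_width=8, slack=4)
Line 5: ['that'] (min_width=4, slack=8)
Line 6: ['chemistry'] (min_width=9, slack=3)
Line 7: ['page'] (min_width=4, slack=8)
Line 8: ['structure'] (min_width=9, slack=3)
Line 9: ['sand', 'cloud'] (min_width=10, slack=2)
Line 10: ['chemistry'] (min_width=9, slack=3)
Line 11: ['matrix', 'dirty'] (min_width=12, slack=0)
Line 12: ['I', 'happy'] (min_width=7, slack=5)
Line 13: ['grass', 'top'] (min_width=9, slack=3)

Answer: | telescope  |
|  pharmacy  |
|sleepy music|
|  and wind  |
|    that    |
| chemistry  |
|    page    |
| structure  |
| sand cloud |
| chemistry  |
|matrix dirty|
|  I happy   |
| grass top  |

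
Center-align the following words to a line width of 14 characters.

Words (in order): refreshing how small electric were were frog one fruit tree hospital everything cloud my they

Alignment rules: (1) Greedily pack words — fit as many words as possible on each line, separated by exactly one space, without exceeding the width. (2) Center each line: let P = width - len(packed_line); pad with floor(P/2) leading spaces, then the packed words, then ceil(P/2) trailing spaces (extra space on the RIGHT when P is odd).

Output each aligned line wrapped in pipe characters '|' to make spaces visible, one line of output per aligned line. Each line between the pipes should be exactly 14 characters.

Answer: |refreshing how|
|small electric|
|were were frog|
|one fruit tree|
|   hospital   |
|  everything  |
|cloud my they |

Derivation:
Line 1: ['refreshing', 'how'] (min_width=14, slack=0)
Line 2: ['small', 'electric'] (min_width=14, slack=0)
Line 3: ['were', 'were', 'frog'] (min_width=14, slack=0)
Line 4: ['one', 'fruit', 'tree'] (min_width=14, slack=0)
Line 5: ['hospital'] (min_width=8, slack=6)
Line 6: ['everything'] (min_width=10, slack=4)
Line 7: ['cloud', 'my', 'they'] (min_width=13, slack=1)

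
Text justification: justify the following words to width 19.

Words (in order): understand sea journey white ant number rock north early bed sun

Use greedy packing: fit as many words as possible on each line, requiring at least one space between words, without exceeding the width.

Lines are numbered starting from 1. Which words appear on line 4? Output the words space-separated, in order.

Line 1: ['understand', 'sea'] (min_width=14, slack=5)
Line 2: ['journey', 'white', 'ant'] (min_width=17, slack=2)
Line 3: ['number', 'rock', 'north'] (min_width=17, slack=2)
Line 4: ['early', 'bed', 'sun'] (min_width=13, slack=6)

Answer: early bed sun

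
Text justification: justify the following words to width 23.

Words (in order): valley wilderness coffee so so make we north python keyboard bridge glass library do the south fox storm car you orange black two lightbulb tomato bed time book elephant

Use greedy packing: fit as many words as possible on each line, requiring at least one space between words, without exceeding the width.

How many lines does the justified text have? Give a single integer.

Answer: 8

Derivation:
Line 1: ['valley', 'wilderness'] (min_width=17, slack=6)
Line 2: ['coffee', 'so', 'so', 'make', 'we'] (min_width=20, slack=3)
Line 3: ['north', 'python', 'keyboard'] (min_width=21, slack=2)
Line 4: ['bridge', 'glass', 'library', 'do'] (min_width=23, slack=0)
Line 5: ['the', 'south', 'fox', 'storm', 'car'] (min_width=23, slack=0)
Line 6: ['you', 'orange', 'black', 'two'] (min_width=20, slack=3)
Line 7: ['lightbulb', 'tomato', 'bed'] (min_width=20, slack=3)
Line 8: ['time', 'book', 'elephant'] (min_width=18, slack=5)
Total lines: 8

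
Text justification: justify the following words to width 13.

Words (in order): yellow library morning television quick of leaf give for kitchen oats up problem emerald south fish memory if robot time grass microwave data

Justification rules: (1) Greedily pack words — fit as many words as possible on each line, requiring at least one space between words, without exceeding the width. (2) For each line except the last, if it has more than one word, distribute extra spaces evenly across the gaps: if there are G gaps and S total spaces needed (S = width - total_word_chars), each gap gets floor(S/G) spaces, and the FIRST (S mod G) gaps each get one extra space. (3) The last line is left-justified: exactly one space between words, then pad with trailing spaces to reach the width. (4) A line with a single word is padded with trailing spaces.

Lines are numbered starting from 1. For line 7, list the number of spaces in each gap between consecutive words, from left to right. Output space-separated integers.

Answer: 2

Derivation:
Line 1: ['yellow'] (min_width=6, slack=7)
Line 2: ['library'] (min_width=7, slack=6)
Line 3: ['morning'] (min_width=7, slack=6)
Line 4: ['television'] (min_width=10, slack=3)
Line 5: ['quick', 'of', 'leaf'] (min_width=13, slack=0)
Line 6: ['give', 'for'] (min_width=8, slack=5)
Line 7: ['kitchen', 'oats'] (min_width=12, slack=1)
Line 8: ['up', 'problem'] (min_width=10, slack=3)
Line 9: ['emerald', 'south'] (min_width=13, slack=0)
Line 10: ['fish', 'memory'] (min_width=11, slack=2)
Line 11: ['if', 'robot', 'time'] (min_width=13, slack=0)
Line 12: ['grass'] (min_width=5, slack=8)
Line 13: ['microwave'] (min_width=9, slack=4)
Line 14: ['data'] (min_width=4, slack=9)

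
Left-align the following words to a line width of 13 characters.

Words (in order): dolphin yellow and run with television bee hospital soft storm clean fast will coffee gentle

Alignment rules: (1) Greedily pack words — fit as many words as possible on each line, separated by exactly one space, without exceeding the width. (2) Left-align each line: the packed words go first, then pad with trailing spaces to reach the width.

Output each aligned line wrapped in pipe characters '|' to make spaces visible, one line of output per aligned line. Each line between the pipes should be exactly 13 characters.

Line 1: ['dolphin'] (min_width=7, slack=6)
Line 2: ['yellow', 'and'] (min_width=10, slack=3)
Line 3: ['run', 'with'] (min_width=8, slack=5)
Line 4: ['television'] (min_width=10, slack=3)
Line 5: ['bee', 'hospital'] (min_width=12, slack=1)
Line 6: ['soft', 'storm'] (min_width=10, slack=3)
Line 7: ['clean', 'fast'] (min_width=10, slack=3)
Line 8: ['will', 'coffee'] (min_width=11, slack=2)
Line 9: ['gentle'] (min_width=6, slack=7)

Answer: |dolphin      |
|yellow and   |
|run with     |
|television   |
|bee hospital |
|soft storm   |
|clean fast   |
|will coffee  |
|gentle       |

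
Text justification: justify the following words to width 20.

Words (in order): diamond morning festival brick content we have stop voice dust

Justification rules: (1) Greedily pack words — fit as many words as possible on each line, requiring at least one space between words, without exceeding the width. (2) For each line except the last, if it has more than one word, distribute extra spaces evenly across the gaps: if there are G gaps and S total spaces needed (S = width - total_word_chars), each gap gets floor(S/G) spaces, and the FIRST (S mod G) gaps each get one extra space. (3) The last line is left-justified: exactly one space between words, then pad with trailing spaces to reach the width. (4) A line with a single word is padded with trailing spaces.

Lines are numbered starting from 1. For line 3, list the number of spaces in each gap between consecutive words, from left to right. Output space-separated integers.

Line 1: ['diamond', 'morning'] (min_width=15, slack=5)
Line 2: ['festival', 'brick'] (min_width=14, slack=6)
Line 3: ['content', 'we', 'have', 'stop'] (min_width=20, slack=0)
Line 4: ['voice', 'dust'] (min_width=10, slack=10)

Answer: 1 1 1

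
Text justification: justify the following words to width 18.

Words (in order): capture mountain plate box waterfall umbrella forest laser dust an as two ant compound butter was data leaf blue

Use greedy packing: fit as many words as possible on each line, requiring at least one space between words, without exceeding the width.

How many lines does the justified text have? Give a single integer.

Answer: 7

Derivation:
Line 1: ['capture', 'mountain'] (min_width=16, slack=2)
Line 2: ['plate', 'box'] (min_width=9, slack=9)
Line 3: ['waterfall', 'umbrella'] (min_width=18, slack=0)
Line 4: ['forest', 'laser', 'dust'] (min_width=17, slack=1)
Line 5: ['an', 'as', 'two', 'ant'] (min_width=13, slack=5)
Line 6: ['compound', 'butter'] (min_width=15, slack=3)
Line 7: ['was', 'data', 'leaf', 'blue'] (min_width=18, slack=0)
Total lines: 7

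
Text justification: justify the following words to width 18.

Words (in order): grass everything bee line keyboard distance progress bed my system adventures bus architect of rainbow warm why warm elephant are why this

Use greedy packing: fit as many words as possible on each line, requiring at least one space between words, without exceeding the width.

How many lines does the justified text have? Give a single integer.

Line 1: ['grass', 'everything'] (min_width=16, slack=2)
Line 2: ['bee', 'line', 'keyboard'] (min_width=17, slack=1)
Line 3: ['distance', 'progress'] (min_width=17, slack=1)
Line 4: ['bed', 'my', 'system'] (min_width=13, slack=5)
Line 5: ['adventures', 'bus'] (min_width=14, slack=4)
Line 6: ['architect', 'of'] (min_width=12, slack=6)
Line 7: ['rainbow', 'warm', 'why'] (min_width=16, slack=2)
Line 8: ['warm', 'elephant', 'are'] (min_width=17, slack=1)
Line 9: ['why', 'this'] (min_width=8, slack=10)
Total lines: 9

Answer: 9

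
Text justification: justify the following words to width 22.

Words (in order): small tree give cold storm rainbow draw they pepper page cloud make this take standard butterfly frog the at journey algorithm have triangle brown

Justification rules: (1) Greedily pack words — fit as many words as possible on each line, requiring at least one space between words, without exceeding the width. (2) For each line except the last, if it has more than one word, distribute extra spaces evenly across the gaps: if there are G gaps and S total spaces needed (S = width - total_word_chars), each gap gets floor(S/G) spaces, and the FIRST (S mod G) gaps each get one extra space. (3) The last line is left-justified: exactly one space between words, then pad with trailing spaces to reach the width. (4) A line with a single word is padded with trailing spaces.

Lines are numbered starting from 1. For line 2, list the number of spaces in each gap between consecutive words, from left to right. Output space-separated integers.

Answer: 3 3

Derivation:
Line 1: ['small', 'tree', 'give', 'cold'] (min_width=20, slack=2)
Line 2: ['storm', 'rainbow', 'draw'] (min_width=18, slack=4)
Line 3: ['they', 'pepper', 'page', 'cloud'] (min_width=22, slack=0)
Line 4: ['make', 'this', 'take'] (min_width=14, slack=8)
Line 5: ['standard', 'butterfly'] (min_width=18, slack=4)
Line 6: ['frog', 'the', 'at', 'journey'] (min_width=19, slack=3)
Line 7: ['algorithm', 'have'] (min_width=14, slack=8)
Line 8: ['triangle', 'brown'] (min_width=14, slack=8)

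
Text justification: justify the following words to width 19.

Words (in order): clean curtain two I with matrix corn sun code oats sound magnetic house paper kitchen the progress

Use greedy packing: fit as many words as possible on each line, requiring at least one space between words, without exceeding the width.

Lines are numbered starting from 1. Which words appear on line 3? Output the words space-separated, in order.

Answer: sun code oats sound

Derivation:
Line 1: ['clean', 'curtain', 'two', 'I'] (min_width=19, slack=0)
Line 2: ['with', 'matrix', 'corn'] (min_width=16, slack=3)
Line 3: ['sun', 'code', 'oats', 'sound'] (min_width=19, slack=0)
Line 4: ['magnetic', 'house'] (min_width=14, slack=5)
Line 5: ['paper', 'kitchen', 'the'] (min_width=17, slack=2)
Line 6: ['progress'] (min_width=8, slack=11)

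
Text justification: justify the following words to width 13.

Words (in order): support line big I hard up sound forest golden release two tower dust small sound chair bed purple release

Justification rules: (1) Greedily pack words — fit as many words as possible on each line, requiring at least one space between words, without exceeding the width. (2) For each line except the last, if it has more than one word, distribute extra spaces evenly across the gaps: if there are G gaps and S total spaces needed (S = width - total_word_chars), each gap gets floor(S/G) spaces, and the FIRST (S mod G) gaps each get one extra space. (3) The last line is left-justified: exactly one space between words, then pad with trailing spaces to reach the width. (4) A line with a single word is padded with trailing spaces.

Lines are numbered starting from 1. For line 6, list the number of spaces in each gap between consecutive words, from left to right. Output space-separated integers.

Line 1: ['support', 'line'] (min_width=12, slack=1)
Line 2: ['big', 'I', 'hard', 'up'] (min_width=13, slack=0)
Line 3: ['sound', 'forest'] (min_width=12, slack=1)
Line 4: ['golden'] (min_width=6, slack=7)
Line 5: ['release', 'two'] (min_width=11, slack=2)
Line 6: ['tower', 'dust'] (min_width=10, slack=3)
Line 7: ['small', 'sound'] (min_width=11, slack=2)
Line 8: ['chair', 'bed'] (min_width=9, slack=4)
Line 9: ['purple'] (min_width=6, slack=7)
Line 10: ['release'] (min_width=7, slack=6)

Answer: 4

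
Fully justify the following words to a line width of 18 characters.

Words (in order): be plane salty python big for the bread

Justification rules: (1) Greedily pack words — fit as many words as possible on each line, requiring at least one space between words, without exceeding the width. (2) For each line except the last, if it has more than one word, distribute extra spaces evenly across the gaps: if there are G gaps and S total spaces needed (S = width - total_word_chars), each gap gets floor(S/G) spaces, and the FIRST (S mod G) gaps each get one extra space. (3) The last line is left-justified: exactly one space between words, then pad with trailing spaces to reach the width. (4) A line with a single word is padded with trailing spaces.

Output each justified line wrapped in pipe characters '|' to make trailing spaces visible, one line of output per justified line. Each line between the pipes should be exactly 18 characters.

Line 1: ['be', 'plane', 'salty'] (min_width=14, slack=4)
Line 2: ['python', 'big', 'for', 'the'] (min_width=18, slack=0)
Line 3: ['bread'] (min_width=5, slack=13)

Answer: |be   plane   salty|
|python big for the|
|bread             |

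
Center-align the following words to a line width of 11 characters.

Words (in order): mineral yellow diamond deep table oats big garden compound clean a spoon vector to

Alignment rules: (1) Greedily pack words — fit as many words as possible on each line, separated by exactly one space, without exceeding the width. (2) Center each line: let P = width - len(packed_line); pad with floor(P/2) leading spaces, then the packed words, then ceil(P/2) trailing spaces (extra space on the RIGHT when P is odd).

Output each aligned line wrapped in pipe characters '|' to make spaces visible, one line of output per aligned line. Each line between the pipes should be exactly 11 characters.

Line 1: ['mineral'] (min_width=7, slack=4)
Line 2: ['yellow'] (min_width=6, slack=5)
Line 3: ['diamond'] (min_width=7, slack=4)
Line 4: ['deep', 'table'] (min_width=10, slack=1)
Line 5: ['oats', 'big'] (min_width=8, slack=3)
Line 6: ['garden'] (min_width=6, slack=5)
Line 7: ['compound'] (min_width=8, slack=3)
Line 8: ['clean', 'a'] (min_width=7, slack=4)
Line 9: ['spoon'] (min_width=5, slack=6)
Line 10: ['vector', 'to'] (min_width=9, slack=2)

Answer: |  mineral  |
|  yellow   |
|  diamond  |
|deep table |
| oats big  |
|  garden   |
| compound  |
|  clean a  |
|   spoon   |
| vector to |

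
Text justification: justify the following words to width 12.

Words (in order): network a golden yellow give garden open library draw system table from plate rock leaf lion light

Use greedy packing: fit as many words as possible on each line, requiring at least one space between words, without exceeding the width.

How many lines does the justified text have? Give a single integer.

Line 1: ['network', 'a'] (min_width=9, slack=3)
Line 2: ['golden'] (min_width=6, slack=6)
Line 3: ['yellow', 'give'] (min_width=11, slack=1)
Line 4: ['garden', 'open'] (min_width=11, slack=1)
Line 5: ['library', 'draw'] (min_width=12, slack=0)
Line 6: ['system', 'table'] (min_width=12, slack=0)
Line 7: ['from', 'plate'] (min_width=10, slack=2)
Line 8: ['rock', 'leaf'] (min_width=9, slack=3)
Line 9: ['lion', 'light'] (min_width=10, slack=2)
Total lines: 9

Answer: 9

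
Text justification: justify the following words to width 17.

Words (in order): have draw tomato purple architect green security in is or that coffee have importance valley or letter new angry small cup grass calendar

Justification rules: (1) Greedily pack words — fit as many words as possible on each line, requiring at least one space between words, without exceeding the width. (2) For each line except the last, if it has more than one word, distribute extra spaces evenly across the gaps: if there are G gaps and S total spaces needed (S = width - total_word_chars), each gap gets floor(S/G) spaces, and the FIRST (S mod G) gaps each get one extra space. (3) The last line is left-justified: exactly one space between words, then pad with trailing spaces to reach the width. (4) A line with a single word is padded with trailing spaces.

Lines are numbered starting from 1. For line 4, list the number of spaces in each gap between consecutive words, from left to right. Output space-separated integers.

Line 1: ['have', 'draw', 'tomato'] (min_width=16, slack=1)
Line 2: ['purple', 'architect'] (min_width=16, slack=1)
Line 3: ['green', 'security', 'in'] (min_width=17, slack=0)
Line 4: ['is', 'or', 'that', 'coffee'] (min_width=17, slack=0)
Line 5: ['have', 'importance'] (min_width=15, slack=2)
Line 6: ['valley', 'or', 'letter'] (min_width=16, slack=1)
Line 7: ['new', 'angry', 'small'] (min_width=15, slack=2)
Line 8: ['cup', 'grass'] (min_width=9, slack=8)
Line 9: ['calendar'] (min_width=8, slack=9)

Answer: 1 1 1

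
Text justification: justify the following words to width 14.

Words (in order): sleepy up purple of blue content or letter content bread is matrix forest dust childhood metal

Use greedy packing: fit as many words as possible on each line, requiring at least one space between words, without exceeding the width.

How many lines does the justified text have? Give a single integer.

Line 1: ['sleepy', 'up'] (min_width=9, slack=5)
Line 2: ['purple', 'of', 'blue'] (min_width=14, slack=0)
Line 3: ['content', 'or'] (min_width=10, slack=4)
Line 4: ['letter', 'content'] (min_width=14, slack=0)
Line 5: ['bread', 'is'] (min_width=8, slack=6)
Line 6: ['matrix', 'forest'] (min_width=13, slack=1)
Line 7: ['dust', 'childhood'] (min_width=14, slack=0)
Line 8: ['metal'] (min_width=5, slack=9)
Total lines: 8

Answer: 8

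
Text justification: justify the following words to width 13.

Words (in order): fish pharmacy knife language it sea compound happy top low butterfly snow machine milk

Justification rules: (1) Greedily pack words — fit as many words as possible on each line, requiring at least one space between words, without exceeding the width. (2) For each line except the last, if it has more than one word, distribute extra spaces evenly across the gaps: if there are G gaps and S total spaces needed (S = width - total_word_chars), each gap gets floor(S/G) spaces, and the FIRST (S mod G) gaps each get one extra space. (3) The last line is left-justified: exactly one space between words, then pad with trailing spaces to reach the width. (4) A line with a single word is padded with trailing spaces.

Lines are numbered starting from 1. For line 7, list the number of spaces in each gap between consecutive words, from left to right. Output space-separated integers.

Line 1: ['fish', 'pharmacy'] (min_width=13, slack=0)
Line 2: ['knife'] (min_width=5, slack=8)
Line 3: ['language', 'it'] (min_width=11, slack=2)
Line 4: ['sea', 'compound'] (min_width=12, slack=1)
Line 5: ['happy', 'top', 'low'] (min_width=13, slack=0)
Line 6: ['butterfly'] (min_width=9, slack=4)
Line 7: ['snow', 'machine'] (min_width=12, slack=1)
Line 8: ['milk'] (min_width=4, slack=9)

Answer: 2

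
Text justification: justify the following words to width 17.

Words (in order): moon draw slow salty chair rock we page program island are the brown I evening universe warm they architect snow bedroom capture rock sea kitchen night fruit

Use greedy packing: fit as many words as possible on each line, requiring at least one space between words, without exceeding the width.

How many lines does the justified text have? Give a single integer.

Answer: 11

Derivation:
Line 1: ['moon', 'draw', 'slow'] (min_width=14, slack=3)
Line 2: ['salty', 'chair', 'rock'] (min_width=16, slack=1)
Line 3: ['we', 'page', 'program'] (min_width=15, slack=2)
Line 4: ['island', 'are', 'the'] (min_width=14, slack=3)
Line 5: ['brown', 'I', 'evening'] (min_width=15, slack=2)
Line 6: ['universe', 'warm'] (min_width=13, slack=4)
Line 7: ['they', 'architect'] (min_width=14, slack=3)
Line 8: ['snow', 'bedroom'] (min_width=12, slack=5)
Line 9: ['capture', 'rock', 'sea'] (min_width=16, slack=1)
Line 10: ['kitchen', 'night'] (min_width=13, slack=4)
Line 11: ['fruit'] (min_width=5, slack=12)
Total lines: 11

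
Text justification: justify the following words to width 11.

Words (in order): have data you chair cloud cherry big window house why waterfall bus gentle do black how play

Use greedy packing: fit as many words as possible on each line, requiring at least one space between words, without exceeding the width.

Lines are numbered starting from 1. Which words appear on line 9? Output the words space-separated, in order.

Line 1: ['have', 'data'] (min_width=9, slack=2)
Line 2: ['you', 'chair'] (min_width=9, slack=2)
Line 3: ['cloud'] (min_width=5, slack=6)
Line 4: ['cherry', 'big'] (min_width=10, slack=1)
Line 5: ['window'] (min_width=6, slack=5)
Line 6: ['house', 'why'] (min_width=9, slack=2)
Line 7: ['waterfall'] (min_width=9, slack=2)
Line 8: ['bus', 'gentle'] (min_width=10, slack=1)
Line 9: ['do', 'black'] (min_width=8, slack=3)
Line 10: ['how', 'play'] (min_width=8, slack=3)

Answer: do black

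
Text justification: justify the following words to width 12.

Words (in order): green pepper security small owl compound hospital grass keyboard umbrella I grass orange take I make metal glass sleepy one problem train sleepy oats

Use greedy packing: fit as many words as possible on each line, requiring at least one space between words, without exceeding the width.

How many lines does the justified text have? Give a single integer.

Line 1: ['green', 'pepper'] (min_width=12, slack=0)
Line 2: ['security'] (min_width=8, slack=4)
Line 3: ['small', 'owl'] (min_width=9, slack=3)
Line 4: ['compound'] (min_width=8, slack=4)
Line 5: ['hospital'] (min_width=8, slack=4)
Line 6: ['grass'] (min_width=5, slack=7)
Line 7: ['keyboard'] (min_width=8, slack=4)
Line 8: ['umbrella', 'I'] (min_width=10, slack=2)
Line 9: ['grass', 'orange'] (min_width=12, slack=0)
Line 10: ['take', 'I', 'make'] (min_width=11, slack=1)
Line 11: ['metal', 'glass'] (min_width=11, slack=1)
Line 12: ['sleepy', 'one'] (min_width=10, slack=2)
Line 13: ['problem'] (min_width=7, slack=5)
Line 14: ['train', 'sleepy'] (min_width=12, slack=0)
Line 15: ['oats'] (min_width=4, slack=8)
Total lines: 15

Answer: 15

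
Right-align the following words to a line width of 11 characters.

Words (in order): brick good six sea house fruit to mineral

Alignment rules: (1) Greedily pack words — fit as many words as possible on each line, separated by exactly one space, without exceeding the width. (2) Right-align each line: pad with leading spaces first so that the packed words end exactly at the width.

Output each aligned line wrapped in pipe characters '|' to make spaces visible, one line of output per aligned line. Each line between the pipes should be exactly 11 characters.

Answer: | brick good|
|    six sea|
|house fruit|
| to mineral|

Derivation:
Line 1: ['brick', 'good'] (min_width=10, slack=1)
Line 2: ['six', 'sea'] (min_width=7, slack=4)
Line 3: ['house', 'fruit'] (min_width=11, slack=0)
Line 4: ['to', 'mineral'] (min_width=10, slack=1)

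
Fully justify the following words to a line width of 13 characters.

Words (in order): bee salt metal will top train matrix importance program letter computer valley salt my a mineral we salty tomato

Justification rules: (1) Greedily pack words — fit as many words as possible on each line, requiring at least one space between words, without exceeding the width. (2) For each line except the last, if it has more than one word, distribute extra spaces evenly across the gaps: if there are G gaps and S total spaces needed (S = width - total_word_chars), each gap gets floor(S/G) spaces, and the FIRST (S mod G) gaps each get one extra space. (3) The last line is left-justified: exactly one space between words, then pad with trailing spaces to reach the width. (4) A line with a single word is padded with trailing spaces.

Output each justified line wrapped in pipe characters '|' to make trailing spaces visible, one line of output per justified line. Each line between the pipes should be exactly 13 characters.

Answer: |bee      salt|
|metal    will|
|top     train|
|matrix       |
|importance   |
|program      |
|letter       |
|computer     |
|valley   salt|
|my  a mineral|
|we      salty|
|tomato       |

Derivation:
Line 1: ['bee', 'salt'] (min_width=8, slack=5)
Line 2: ['metal', 'will'] (min_width=10, slack=3)
Line 3: ['top', 'train'] (min_width=9, slack=4)
Line 4: ['matrix'] (min_width=6, slack=7)
Line 5: ['importance'] (min_width=10, slack=3)
Line 6: ['program'] (min_width=7, slack=6)
Line 7: ['letter'] (min_width=6, slack=7)
Line 8: ['computer'] (min_width=8, slack=5)
Line 9: ['valley', 'salt'] (min_width=11, slack=2)
Line 10: ['my', 'a', 'mineral'] (min_width=12, slack=1)
Line 11: ['we', 'salty'] (min_width=8, slack=5)
Line 12: ['tomato'] (min_width=6, slack=7)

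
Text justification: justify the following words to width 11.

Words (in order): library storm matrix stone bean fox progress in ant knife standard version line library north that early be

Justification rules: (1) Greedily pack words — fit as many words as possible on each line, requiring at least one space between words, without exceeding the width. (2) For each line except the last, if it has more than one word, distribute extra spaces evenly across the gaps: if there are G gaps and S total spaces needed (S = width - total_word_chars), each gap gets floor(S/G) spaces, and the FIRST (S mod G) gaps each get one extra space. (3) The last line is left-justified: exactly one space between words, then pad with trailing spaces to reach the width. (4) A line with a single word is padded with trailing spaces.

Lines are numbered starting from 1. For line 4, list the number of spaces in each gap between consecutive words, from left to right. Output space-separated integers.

Answer: 2

Derivation:
Line 1: ['library'] (min_width=7, slack=4)
Line 2: ['storm'] (min_width=5, slack=6)
Line 3: ['matrix'] (min_width=6, slack=5)
Line 4: ['stone', 'bean'] (min_width=10, slack=1)
Line 5: ['fox'] (min_width=3, slack=8)
Line 6: ['progress', 'in'] (min_width=11, slack=0)
Line 7: ['ant', 'knife'] (min_width=9, slack=2)
Line 8: ['standard'] (min_width=8, slack=3)
Line 9: ['version'] (min_width=7, slack=4)
Line 10: ['line'] (min_width=4, slack=7)
Line 11: ['library'] (min_width=7, slack=4)
Line 12: ['north', 'that'] (min_width=10, slack=1)
Line 13: ['early', 'be'] (min_width=8, slack=3)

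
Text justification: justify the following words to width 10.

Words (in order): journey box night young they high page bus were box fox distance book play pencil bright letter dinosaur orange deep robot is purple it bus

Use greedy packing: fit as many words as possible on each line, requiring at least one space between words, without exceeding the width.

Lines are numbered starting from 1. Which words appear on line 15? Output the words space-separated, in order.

Answer: is purple

Derivation:
Line 1: ['journey'] (min_width=7, slack=3)
Line 2: ['box', 'night'] (min_width=9, slack=1)
Line 3: ['young', 'they'] (min_width=10, slack=0)
Line 4: ['high', 'page'] (min_width=9, slack=1)
Line 5: ['bus', 'were'] (min_width=8, slack=2)
Line 6: ['box', 'fox'] (min_width=7, slack=3)
Line 7: ['distance'] (min_width=8, slack=2)
Line 8: ['book', 'play'] (min_width=9, slack=1)
Line 9: ['pencil'] (min_width=6, slack=4)
Line 10: ['bright'] (min_width=6, slack=4)
Line 11: ['letter'] (min_width=6, slack=4)
Line 12: ['dinosaur'] (min_width=8, slack=2)
Line 13: ['orange'] (min_width=6, slack=4)
Line 14: ['deep', 'robot'] (min_width=10, slack=0)
Line 15: ['is', 'purple'] (min_width=9, slack=1)
Line 16: ['it', 'bus'] (min_width=6, slack=4)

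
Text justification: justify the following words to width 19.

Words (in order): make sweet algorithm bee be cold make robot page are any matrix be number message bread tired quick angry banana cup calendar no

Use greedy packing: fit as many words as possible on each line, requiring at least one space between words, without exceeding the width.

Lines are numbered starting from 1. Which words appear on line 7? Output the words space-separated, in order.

Line 1: ['make', 'sweet'] (min_width=10, slack=9)
Line 2: ['algorithm', 'bee', 'be'] (min_width=16, slack=3)
Line 3: ['cold', 'make', 'robot'] (min_width=15, slack=4)
Line 4: ['page', 'are', 'any', 'matrix'] (min_width=19, slack=0)
Line 5: ['be', 'number', 'message'] (min_width=17, slack=2)
Line 6: ['bread', 'tired', 'quick'] (min_width=17, slack=2)
Line 7: ['angry', 'banana', 'cup'] (min_width=16, slack=3)
Line 8: ['calendar', 'no'] (min_width=11, slack=8)

Answer: angry banana cup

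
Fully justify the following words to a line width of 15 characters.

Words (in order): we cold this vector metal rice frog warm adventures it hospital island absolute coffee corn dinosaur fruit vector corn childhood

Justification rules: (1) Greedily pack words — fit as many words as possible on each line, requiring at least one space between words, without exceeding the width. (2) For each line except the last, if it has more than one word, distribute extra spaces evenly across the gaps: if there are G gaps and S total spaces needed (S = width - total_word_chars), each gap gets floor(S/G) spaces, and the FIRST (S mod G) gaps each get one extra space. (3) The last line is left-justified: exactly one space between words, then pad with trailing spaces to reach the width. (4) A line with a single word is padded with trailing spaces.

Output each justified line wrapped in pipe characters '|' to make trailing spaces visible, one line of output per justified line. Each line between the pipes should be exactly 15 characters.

Answer: |we   cold  this|
|vector    metal|
|rice  frog warm|
|adventures   it|
|hospital island|
|absolute coffee|
|corn   dinosaur|
|fruit    vector|
|corn childhood |

Derivation:
Line 1: ['we', 'cold', 'this'] (min_width=12, slack=3)
Line 2: ['vector', 'metal'] (min_width=12, slack=3)
Line 3: ['rice', 'frog', 'warm'] (min_width=14, slack=1)
Line 4: ['adventures', 'it'] (min_width=13, slack=2)
Line 5: ['hospital', 'island'] (min_width=15, slack=0)
Line 6: ['absolute', 'coffee'] (min_width=15, slack=0)
Line 7: ['corn', 'dinosaur'] (min_width=13, slack=2)
Line 8: ['fruit', 'vector'] (min_width=12, slack=3)
Line 9: ['corn', 'childhood'] (min_width=14, slack=1)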